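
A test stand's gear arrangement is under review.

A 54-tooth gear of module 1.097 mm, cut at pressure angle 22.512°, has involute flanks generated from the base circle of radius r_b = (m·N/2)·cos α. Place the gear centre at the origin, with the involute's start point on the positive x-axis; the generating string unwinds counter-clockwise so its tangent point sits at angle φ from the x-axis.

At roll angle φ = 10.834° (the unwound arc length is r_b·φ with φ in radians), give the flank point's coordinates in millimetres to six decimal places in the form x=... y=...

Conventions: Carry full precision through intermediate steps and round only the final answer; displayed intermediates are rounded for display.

x=27.846809 y=0.061443

topology: single-mesh involute geometry — m = 1.097, N = 54
pitch radius r_p = m·N/2 = 1.097·54/2 = 29.619000
base radius r_b = r_p·cos α = 29.619000·cos 22.512° = 27.362013
roll angle φ = 10.834° = 0.18908897 rad
x = r_b·(cos φ + φ·sin φ) = 27.846809
y = r_b·(sin φ − φ·cos φ) = 0.061443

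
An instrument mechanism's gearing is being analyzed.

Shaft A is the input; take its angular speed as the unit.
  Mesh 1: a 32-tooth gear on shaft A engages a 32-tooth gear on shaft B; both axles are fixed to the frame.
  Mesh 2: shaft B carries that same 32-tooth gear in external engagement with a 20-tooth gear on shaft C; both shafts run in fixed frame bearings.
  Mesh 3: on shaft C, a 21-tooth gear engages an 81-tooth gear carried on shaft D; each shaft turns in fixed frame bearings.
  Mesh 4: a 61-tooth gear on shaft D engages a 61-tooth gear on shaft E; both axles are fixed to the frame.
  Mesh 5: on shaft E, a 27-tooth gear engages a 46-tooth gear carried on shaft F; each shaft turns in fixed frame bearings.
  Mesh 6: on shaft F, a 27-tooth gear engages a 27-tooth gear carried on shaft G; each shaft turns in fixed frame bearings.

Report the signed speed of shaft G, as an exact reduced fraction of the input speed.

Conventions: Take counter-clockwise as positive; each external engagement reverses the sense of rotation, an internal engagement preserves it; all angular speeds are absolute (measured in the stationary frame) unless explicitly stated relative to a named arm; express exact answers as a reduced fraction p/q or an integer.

6-mesh fixed-axis compound train (all bearings frame-fixed)
mesh 1 [32T→32T]: |ω|/ω_in = 1×32/32 = 1, sense flips to −
mesh 2 [32T→20T]: |ω|/ω_in = 1×32/20 = 8/5, sense flips to +
mesh 3 [21T→81T]: |ω|/ω_in = (8/5)×21/81 = 56/135, sense flips to −
mesh 4 [61T→61T]: |ω|/ω_in = (56/135)×61/61 = 56/135, sense flips to +
mesh 5 [27T→46T]: |ω|/ω_in = (56/135)×27/46 = 28/115, sense flips to −
mesh 6 [27T→27T]: |ω|/ω_in = (28/115)×27/27 = 28/115, sense flips to +
signed output speed (× input speed) = 28/115

28/115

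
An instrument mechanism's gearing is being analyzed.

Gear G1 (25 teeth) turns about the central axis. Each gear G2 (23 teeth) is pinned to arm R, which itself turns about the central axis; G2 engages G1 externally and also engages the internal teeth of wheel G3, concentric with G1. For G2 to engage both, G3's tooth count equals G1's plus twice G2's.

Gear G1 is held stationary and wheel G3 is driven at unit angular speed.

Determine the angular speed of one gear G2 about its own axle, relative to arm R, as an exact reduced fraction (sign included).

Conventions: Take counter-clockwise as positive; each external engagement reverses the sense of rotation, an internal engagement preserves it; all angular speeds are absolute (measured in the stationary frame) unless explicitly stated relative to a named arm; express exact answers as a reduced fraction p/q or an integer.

recognized (axles ride arm R): planetary set, 25/23/71 teeth
ring teeth: 25 + 2·23 = 71
25(ω_sun−ω_arm) = −71(ω_ring−ω_arm),  ω_sun = 0, ω_ring = 1
25(0−ω_arm) = −71(1−ω_arm)  ⇒  96·ω_arm = 71  ⇒  ω_arm = 71/96
sun–planet mesh: 25·(0−71/96) = −23·(ω_p−ω_arm)  ⇒  ω_p−ω_arm = 1775/2208
exact speed ratio = 1775/2208

1775/2208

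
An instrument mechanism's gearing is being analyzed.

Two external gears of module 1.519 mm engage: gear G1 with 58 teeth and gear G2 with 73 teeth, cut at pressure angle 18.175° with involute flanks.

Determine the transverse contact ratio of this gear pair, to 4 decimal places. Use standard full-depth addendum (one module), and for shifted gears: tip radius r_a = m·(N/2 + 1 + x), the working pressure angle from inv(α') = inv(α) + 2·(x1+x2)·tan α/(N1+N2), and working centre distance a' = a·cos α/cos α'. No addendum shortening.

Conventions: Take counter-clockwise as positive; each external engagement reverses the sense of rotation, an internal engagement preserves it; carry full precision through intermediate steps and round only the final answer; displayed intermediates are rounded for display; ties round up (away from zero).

1.9116

recognized (one external pair, fixed centres): single-mesh tooth geometry, m = 1.519, N1 = 58, N2 = 73
base radii: r_b1 = 41.853218, r_b2 = 52.677326
tip radii: r_a1 = 45.570000, r_a2 = 56.962500
no profile shift: α' = α, a' = a
action lengths: √(r_a1²−r_b1²) = 18.025899, √(r_a2²−r_b2²) = 21.675463
base pitch p_b = π·m·cos α = 4.533992
CR = (18.025899 + 21.675463 − 99.494500·sin 18.17500°)/4.533992 = 1.911560
contact ratio ≈ 1.9116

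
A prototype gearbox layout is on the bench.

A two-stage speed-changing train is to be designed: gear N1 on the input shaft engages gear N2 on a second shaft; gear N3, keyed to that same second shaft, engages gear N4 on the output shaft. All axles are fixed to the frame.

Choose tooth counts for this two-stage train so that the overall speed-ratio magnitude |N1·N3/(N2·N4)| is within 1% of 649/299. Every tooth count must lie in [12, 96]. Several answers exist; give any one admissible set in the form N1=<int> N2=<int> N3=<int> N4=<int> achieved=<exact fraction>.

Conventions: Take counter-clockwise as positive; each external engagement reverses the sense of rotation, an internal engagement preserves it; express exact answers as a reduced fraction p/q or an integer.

N1=22 N2=13 N3=59 N4=46 achieved=649/299

topology: fixed-axis compound train — 2 stages, target 649/299
target = 649/299 in lowest terms: an exact hit needs N1·N3 = k·649 and N2·N4 = k·299 for one integer k, every count in [12, 96]; additionally prefer no 1:1 stage (N1 ≠ N2, N3 ≠ N4)
k = 1: no 1:1-free in-range split of k·649 and k·299 into factor pairs; take k = 2
k = 2: N1·N3 = 1298 = 22·59, N2·N4 = 598 = 13·46
achieved = 22·59/(13·46) = 649/299; |achieved − target| = 0 ≤ 649/29900 ✓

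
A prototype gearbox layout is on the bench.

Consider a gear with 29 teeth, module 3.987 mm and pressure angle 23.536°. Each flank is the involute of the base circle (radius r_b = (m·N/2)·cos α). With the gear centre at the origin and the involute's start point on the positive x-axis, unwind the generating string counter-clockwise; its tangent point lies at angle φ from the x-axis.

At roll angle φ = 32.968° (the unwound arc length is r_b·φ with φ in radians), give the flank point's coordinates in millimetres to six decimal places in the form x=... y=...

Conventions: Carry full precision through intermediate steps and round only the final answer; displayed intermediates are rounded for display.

recognized (one wheel, involute flank): single-mesh tooth geometry, m = 3.987, N = 29
pitch radius r_p = m·N/2 = 3.987·29/2 = 57.811500
base radius r_b = r_p·cos α = 57.811500·cos 23.536° = 53.002124
roll angle φ = 32.968° = 0.57540015 rad
x = r_b·(cos φ + φ·sin φ) = 61.063240
y = r_b·(sin φ − φ·cos φ) = 3.255625

x=61.063240 y=3.255625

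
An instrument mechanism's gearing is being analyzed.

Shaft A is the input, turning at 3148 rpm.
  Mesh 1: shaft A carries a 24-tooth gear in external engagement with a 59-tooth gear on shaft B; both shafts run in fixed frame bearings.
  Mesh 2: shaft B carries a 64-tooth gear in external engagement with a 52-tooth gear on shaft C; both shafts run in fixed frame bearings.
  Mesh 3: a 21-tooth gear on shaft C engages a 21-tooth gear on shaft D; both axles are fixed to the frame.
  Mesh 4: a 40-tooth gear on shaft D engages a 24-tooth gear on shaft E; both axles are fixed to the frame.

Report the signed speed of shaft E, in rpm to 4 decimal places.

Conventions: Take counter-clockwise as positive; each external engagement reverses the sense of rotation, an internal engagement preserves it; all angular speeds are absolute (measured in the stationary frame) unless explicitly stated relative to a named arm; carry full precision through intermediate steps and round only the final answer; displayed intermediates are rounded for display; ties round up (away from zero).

class = fixed-axis compound train [4 meshes; 4 ratios multiply, 4 sense flips]
mesh 1 [24T→59T]: ω = 3148.0000×24/59 = 1280.5424 rpm, sense flips to −
mesh 2 [64T→52T]: ω = 1280.5424×64/52 = 1576.0522 rpm, sense flips to +
mesh 3 [21T→21T]: ω = 1576.0522×21/21 = 1576.0522 rpm, sense flips to −
mesh 4 [40T→24T]: ω = 1576.0522×40/24 = 2626.7536 rpm, sense flips to +
signed output speed = +2626.7536 rpm

+2626.7536 rpm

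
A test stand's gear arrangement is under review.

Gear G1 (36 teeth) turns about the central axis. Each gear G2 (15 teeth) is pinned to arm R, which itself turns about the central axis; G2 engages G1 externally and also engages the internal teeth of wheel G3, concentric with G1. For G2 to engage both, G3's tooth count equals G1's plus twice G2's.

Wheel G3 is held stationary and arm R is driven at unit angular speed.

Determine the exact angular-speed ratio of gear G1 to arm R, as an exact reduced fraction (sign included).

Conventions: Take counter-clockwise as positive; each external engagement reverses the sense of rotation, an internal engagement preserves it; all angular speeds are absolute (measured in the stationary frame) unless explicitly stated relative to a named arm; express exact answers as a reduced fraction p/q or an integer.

17/6

planetary set (36T centre, 15T on arm, 66T internal) — Willis relation
ring teeth: 36 + 2·15 = 66
36(ω_sun−ω_arm) = −66(ω_ring−ω_arm),  ω_ring = 0, ω_arm = 1
ω_sun = 1 − (66/36)(0−1) = 17/6
ω_out/ω_in = 17/6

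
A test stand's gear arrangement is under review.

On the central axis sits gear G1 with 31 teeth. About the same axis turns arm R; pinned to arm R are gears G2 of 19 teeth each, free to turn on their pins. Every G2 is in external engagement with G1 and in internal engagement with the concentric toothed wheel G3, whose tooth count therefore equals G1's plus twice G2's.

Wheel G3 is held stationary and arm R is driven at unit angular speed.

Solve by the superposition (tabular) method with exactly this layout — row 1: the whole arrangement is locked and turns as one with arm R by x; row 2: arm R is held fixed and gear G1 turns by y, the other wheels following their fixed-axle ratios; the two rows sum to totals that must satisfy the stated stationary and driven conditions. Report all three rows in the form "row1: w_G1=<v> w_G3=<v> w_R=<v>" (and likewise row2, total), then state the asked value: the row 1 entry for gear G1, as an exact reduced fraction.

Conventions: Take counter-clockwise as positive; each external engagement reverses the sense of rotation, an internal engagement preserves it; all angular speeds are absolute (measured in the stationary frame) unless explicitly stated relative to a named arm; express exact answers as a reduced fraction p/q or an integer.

row1: w_G1=1 w_G3=1 w_R=1
row2: w_G1=69/31 w_G3=-1 w_R=0
total: w_G1=100/31 w_G3=0 w_R=1
asked value: 1

class = planetary set [G3 = 31+2·19 = 69; Willis about the carrier]
superposition row 1 [locked train]: every member turns x
row 2: sun turns y, ring = −(31/69)·y, arm 0
boundary: total ω_ring = x − (31/69)·y = 0 and total ω_arm = x = 1  ⇒  y = 69/31, x = 1
row 2 ring = −(31/69)·69/31 = -1
totals (row 1 + row 2): sun 1 + 69/31 = 100/31, ring 1 + (-1) = 0, arm 1 + 0 = 1
asked cell (row1, sun) = 1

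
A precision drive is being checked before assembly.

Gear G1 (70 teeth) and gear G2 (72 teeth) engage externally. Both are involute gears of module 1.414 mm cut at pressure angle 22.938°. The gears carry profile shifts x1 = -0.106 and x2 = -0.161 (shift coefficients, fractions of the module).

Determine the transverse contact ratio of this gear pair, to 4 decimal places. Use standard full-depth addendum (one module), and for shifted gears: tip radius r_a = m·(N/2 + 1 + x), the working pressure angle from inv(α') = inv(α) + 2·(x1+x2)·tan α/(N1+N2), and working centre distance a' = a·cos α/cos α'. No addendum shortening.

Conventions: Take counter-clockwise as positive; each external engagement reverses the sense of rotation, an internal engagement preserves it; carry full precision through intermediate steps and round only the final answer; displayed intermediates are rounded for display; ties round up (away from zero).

topology: single-mesh involute geometry — m = 1.414, 70T/72T pair
base radii: r_b1 = 45.576683, r_b2 = 46.878874
tip radii: r_a1 = 50.754116, r_a2 = 52.090346
inv(α') = inv(22.938°) + 2·(-0.106-0.161)·tan α/(70+72) = 0.02126324  ⇒  α' = 22.41575°
a' = a·cos α / cos α' = 100.3940·cos 22.938°/cos 22.41575° = 100.012367
action lengths: √(r_a1²−r_b1²) = 22.332627, √(r_a2²−r_b2²) = 22.710686
base pitch p_b = π·m·cos α = 4.090954
CR = (22.332627 + 22.710686 − 100.012367·sin 22.41575°)/4.090954 = 1.688151
contact ratio ≈ 1.6882

1.6882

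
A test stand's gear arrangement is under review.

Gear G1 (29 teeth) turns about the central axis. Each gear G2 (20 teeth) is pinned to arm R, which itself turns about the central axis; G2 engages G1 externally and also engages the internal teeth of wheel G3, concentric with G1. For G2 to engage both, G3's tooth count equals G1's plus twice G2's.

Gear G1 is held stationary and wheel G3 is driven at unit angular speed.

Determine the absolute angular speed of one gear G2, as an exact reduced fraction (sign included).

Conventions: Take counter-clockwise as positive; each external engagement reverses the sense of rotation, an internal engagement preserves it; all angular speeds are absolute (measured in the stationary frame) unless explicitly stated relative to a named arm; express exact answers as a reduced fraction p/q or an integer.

69/40

recognized (axles ride arm R): planetary set, 29/20/69 teeth
ring teeth: 29 + 2·20 = 69
29(ω_sun−ω_arm) = −69(ω_ring−ω_arm),  ω_sun = 0, ω_ring = 1
29(0−ω_arm) = −69(1−ω_arm)  ⇒  98·ω_arm = 69  ⇒  ω_arm = 69/98
sun–planet mesh: 29·(0−69/98) = −20·(ω_p−ω_arm)  ⇒  ω_p−ω_arm = 2001/1960
ω_p = 69/98 + 2001/1960 = 69/40
exact speed ratio = 69/40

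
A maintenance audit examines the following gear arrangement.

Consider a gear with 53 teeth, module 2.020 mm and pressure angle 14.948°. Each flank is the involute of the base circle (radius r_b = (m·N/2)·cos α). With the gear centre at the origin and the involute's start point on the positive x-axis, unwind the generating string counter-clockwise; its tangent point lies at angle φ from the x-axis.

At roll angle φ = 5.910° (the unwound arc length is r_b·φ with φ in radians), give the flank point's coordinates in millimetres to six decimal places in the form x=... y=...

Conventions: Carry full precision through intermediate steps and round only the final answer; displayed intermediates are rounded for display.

x=51.992966 y=0.018900

topology: single-mesh involute geometry — m = 2.020, N = 53
pitch radius r_p = m·N/2 = 2.020·53/2 = 53.530000
base radius r_b = r_p·cos α = 53.530000·cos 14.948° = 51.718562
roll angle φ = 5.910° = 0.10314896 rad
x = r_b·(cos φ + φ·sin φ) = 51.992966
y = r_b·(sin φ − φ·cos φ) = 0.018900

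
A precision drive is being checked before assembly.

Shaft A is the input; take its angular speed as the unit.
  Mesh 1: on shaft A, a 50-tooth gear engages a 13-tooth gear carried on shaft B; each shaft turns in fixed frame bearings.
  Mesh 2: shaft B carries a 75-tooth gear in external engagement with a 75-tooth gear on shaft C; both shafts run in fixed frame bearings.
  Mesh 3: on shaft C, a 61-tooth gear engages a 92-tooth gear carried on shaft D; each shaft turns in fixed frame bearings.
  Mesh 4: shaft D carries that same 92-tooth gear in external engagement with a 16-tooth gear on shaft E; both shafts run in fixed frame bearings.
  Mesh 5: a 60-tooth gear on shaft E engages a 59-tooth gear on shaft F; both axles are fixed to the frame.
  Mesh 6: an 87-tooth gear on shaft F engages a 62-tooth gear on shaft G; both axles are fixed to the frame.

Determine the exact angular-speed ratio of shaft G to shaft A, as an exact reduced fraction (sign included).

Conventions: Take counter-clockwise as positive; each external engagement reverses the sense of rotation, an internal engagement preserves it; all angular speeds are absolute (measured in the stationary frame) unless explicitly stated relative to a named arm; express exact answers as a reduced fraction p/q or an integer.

1990125/95108

class = fixed-axis compound train [6 meshes; 6 ratios multiply, 6 sense flips]
mesh 1 [50T→13T]: running ratio 50/13, sense −
mesh 2 [75T→75T]: running ratio 50/13, sense +
mesh 3 [61T→92T]: running ratio 1525/598, sense −
mesh 4 [92T→16T]: running ratio 1525/104, sense +
mesh 5 [60T→59T]: running ratio 22875/1534, sense −
mesh 6 [87T→62T]: running ratio 1990125/95108, sense +
ω_out/ω_in = 1990125/95108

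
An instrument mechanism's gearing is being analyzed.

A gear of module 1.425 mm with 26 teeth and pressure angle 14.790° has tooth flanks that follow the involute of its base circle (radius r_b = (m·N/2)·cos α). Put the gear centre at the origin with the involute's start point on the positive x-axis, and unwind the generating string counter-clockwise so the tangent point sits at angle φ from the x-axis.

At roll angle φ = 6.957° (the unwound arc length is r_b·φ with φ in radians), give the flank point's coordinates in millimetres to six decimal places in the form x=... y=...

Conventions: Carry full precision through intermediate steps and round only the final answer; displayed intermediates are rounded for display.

class = single-mesh tooth geometry [base-circle involute, m = 1.425, 26T]
pitch radius r_p = m·N/2 = 1.425·26/2 = 18.525000
base radius r_b = r_p·cos α = 18.525000·cos 14.790° = 17.911229
roll angle φ = 6.957° = 0.12142256 rad
x = r_b·(cos φ + φ·sin φ) = 18.042779
y = r_b·(sin φ − φ·cos φ) = 0.010672

x=18.042779 y=0.010672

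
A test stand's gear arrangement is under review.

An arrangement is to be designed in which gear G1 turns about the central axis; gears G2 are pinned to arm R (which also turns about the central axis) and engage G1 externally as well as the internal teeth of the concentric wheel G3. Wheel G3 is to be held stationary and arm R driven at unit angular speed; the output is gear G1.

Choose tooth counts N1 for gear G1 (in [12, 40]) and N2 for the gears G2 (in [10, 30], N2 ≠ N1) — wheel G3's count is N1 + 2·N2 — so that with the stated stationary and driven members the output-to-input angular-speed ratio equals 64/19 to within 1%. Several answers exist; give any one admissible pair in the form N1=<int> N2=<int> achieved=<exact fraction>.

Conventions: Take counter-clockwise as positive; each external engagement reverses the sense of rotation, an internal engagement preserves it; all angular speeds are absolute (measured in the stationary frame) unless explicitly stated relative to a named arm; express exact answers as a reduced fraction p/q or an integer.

N1=19 N2=13 achieved=64/19

design class (target 64/19): planetary set
Willis with ω_ring = 0: ω_sun/ω_arm = (N1+N3)/N1; set equal to 64/19  ⇒  N3/N1 = 64/19 − 1 = 45/19
N3 = N1 + 2·N2  ⇒  N2/N1 = (N3/N1 − 1)/2 = (45/19 − 1)/2 = 13/19
smallest multiple with N1 ≥ 12 and N2 ≥ 10: k = 1  ⇒  N1 = 1·19 = 19, N2 = 1·13 = 13 (N1 ≤ 40, N2 ≤ 30, N2 ≠ N1 ✓), N3 = 19 + 2·13 = 45
check: (N1+N3)/N1 with N1 = 19, N3 = 45 gives 64/19; |achieved − target| = 0 ≤ 16/475 ✓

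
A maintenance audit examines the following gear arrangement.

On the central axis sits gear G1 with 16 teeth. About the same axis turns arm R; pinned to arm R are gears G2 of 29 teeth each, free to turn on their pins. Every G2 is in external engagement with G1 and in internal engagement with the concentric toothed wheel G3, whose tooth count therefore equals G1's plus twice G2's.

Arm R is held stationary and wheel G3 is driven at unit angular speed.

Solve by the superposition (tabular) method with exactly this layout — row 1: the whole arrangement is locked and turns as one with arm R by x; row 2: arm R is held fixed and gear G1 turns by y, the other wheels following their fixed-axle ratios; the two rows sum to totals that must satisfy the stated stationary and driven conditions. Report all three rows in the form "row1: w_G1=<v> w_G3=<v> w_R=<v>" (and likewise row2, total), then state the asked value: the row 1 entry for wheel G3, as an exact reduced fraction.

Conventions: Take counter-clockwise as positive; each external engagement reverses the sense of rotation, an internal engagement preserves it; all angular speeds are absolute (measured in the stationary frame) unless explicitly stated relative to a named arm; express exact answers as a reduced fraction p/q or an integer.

topology: planetary set — G1 16T / G2 29T / G3 74T, arm = carrier (Willis)
row 1: whole set turns with the arm by x
row 2 (arm held, sun turns y): ω_ring = −(16/74)·y, ω_arm = 0
boundary: total ω_arm = x = 0 and total ω_ring = x − (16/74)·y = 1  ⇒  y = -37/8, x = 0
row 2 ring = −(16/74)·(-37/8) = 1
totals (row 1 + row 2): sun 0 + (-37/8) = -37/8, ring 0 + 1 = 1, arm 0 + 0 = 0
asked cell (row1, ring) = 0

row1: w_G1=0 w_G3=0 w_R=0
row2: w_G1=-37/8 w_G3=1 w_R=0
total: w_G1=-37/8 w_G3=1 w_R=0
asked value: 0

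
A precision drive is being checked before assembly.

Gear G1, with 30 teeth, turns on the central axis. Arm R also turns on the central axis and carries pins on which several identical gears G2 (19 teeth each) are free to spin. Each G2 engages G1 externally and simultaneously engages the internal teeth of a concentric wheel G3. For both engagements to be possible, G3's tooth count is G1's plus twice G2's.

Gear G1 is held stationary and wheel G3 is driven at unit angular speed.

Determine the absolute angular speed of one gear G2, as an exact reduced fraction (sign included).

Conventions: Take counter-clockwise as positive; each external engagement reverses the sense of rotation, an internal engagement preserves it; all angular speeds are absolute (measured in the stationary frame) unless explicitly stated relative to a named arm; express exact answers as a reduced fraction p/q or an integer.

recognized (axles ride arm R): planetary set, 30/19/68 teeth
ring teeth: 30 + 2·19 = 68
30(ω_sun−ω_arm) = −68(ω_ring−ω_arm),  ω_sun = 0, ω_ring = 1
30(0−ω_arm) = −68(1−ω_arm)  ⇒  98·ω_arm = 68  ⇒  ω_arm = 34/49
sun–planet mesh: 30·(0−34/49) = −19·(ω_p−ω_arm)  ⇒  ω_p−ω_arm = 1020/931
ω_p = 34/49 + 1020/931 = 34/19
exact speed ratio = 34/19

34/19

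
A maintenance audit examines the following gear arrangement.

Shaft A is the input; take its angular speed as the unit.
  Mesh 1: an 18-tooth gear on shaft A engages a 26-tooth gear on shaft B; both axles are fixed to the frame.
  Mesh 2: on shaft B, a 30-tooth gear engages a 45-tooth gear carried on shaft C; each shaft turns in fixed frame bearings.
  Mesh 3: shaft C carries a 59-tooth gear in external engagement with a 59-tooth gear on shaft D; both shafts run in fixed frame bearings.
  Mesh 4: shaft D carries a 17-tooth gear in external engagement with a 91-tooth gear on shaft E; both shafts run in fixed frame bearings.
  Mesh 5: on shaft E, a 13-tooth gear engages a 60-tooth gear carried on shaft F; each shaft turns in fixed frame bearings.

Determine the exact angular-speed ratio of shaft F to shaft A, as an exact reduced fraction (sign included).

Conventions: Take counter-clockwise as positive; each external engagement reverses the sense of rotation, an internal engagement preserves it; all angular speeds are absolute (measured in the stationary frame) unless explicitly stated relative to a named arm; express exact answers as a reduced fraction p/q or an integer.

-17/910

class = fixed-axis compound train [5 meshes; 5 ratios multiply, 5 sense flips]
mesh 1 [18T→26T]: running ratio 9/13, sense −
mesh 2 [30T→45T]: running ratio 6/13, sense +
mesh 3 [59T→59T]: running ratio 6/13, sense −
mesh 4 [17T→91T]: running ratio 102/1183, sense +
mesh 5 [13T→60T]: running ratio 17/910, sense −
ω_out/ω_in = -17/910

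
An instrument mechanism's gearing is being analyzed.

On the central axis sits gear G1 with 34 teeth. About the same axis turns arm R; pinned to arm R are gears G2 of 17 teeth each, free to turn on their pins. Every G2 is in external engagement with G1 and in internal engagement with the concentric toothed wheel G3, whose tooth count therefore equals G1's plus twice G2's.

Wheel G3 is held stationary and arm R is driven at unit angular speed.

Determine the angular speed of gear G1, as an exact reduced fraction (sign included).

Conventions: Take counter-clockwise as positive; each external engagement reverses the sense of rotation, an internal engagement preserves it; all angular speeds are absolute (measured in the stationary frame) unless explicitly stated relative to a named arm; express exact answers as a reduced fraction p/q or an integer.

recognized (axles ride arm R): planetary set, 34/17/68 teeth
ring teeth: 34 + 2·17 = 68
34(ω_sun−ω_arm) = −68(ω_ring−ω_arm),  ω_ring = 0, ω_arm = 1
ω_sun = 1 − (68/34)(0−1) = 3
exact speed ratio = 3

3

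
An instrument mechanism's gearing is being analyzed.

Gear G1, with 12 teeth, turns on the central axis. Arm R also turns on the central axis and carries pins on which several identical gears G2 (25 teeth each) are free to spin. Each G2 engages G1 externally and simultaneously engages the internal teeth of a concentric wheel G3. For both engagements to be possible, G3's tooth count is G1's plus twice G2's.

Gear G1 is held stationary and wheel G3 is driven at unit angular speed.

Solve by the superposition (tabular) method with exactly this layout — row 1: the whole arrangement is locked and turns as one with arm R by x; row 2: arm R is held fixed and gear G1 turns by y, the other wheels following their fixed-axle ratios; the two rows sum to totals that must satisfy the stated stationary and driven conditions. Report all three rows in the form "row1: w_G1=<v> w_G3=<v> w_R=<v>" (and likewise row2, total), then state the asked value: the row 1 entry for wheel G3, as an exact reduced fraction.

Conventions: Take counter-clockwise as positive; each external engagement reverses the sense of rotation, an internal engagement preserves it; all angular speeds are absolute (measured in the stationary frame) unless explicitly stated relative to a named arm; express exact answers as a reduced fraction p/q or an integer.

topology: planetary set — G1 12T / G2 25T / G3 62T, arm = carrier (Willis)
row 1 — lock + rotate with arm: ω_sun = ω_ring = ω_arm = x
superposition row 2 [arm held]: sun y, ring −(12/62)·y, arm 0
boundary: total ω_sun = x + y = 0 and total ω_ring = x − (12/62)·y = 1  ⇒  y = -31/37, x = 31/37
row 2 ring = −(12/62)·(-31/37) = 6/37
totals (row 1 + row 2): sun 31/37 + (-31/37) = 0, ring 31/37 + 6/37 = 1, arm 31/37 + 0 = 31/37
asked cell (row1, ring) = 31/37

row1: w_G1=31/37 w_G3=31/37 w_R=31/37
row2: w_G1=-31/37 w_G3=6/37 w_R=0
total: w_G1=0 w_G3=1 w_R=31/37
asked value: 31/37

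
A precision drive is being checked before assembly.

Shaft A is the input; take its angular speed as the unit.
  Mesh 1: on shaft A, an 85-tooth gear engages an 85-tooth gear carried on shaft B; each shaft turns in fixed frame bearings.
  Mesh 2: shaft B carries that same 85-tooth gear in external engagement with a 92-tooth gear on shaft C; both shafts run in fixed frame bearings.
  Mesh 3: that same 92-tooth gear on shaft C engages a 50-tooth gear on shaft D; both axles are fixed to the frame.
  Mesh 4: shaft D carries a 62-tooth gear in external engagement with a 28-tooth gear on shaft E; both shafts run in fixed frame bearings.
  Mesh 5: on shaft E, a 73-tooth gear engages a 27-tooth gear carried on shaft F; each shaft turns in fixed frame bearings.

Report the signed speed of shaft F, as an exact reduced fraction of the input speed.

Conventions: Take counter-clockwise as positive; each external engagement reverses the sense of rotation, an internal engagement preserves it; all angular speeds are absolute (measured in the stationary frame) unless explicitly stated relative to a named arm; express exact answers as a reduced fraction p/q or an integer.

-38471/3780

5-mesh fixed-axis compound train (all bearings frame-fixed)
mesh 1 [85T→85T]: |ω|/ω_in = 1×85/85 = 1, sense flips to −
mesh 2 [85T→92T]: |ω|/ω_in = 1×85/92 = 85/92, sense flips to +
mesh 3 [92T→50T]: |ω|/ω_in = (85/92)×92/50 = 17/10, sense flips to −
mesh 4 [62T→28T]: |ω|/ω_in = (17/10)×62/28 = 527/140, sense flips to +
mesh 5 [73T→27T]: |ω|/ω_in = (527/140)×73/27 = 38471/3780, sense flips to −
signed output speed (× input speed) = -38471/3780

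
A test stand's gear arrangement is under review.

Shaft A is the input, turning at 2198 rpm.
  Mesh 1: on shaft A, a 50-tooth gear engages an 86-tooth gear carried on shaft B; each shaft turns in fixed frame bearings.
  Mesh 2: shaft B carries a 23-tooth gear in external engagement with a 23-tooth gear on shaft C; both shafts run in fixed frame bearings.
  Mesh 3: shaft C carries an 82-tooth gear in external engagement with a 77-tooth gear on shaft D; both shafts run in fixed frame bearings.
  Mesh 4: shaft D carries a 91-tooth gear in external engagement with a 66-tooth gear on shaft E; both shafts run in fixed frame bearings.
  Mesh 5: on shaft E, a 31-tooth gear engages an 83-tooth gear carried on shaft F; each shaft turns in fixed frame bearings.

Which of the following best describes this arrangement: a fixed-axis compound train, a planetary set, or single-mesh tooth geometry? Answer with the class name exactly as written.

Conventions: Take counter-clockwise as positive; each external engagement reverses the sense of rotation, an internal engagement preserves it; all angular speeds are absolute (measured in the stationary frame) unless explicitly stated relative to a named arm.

fixed-axis compound train

5-mesh fixed-axis compound train (all bearings frame-fixed)
classification: fixed-axis compound train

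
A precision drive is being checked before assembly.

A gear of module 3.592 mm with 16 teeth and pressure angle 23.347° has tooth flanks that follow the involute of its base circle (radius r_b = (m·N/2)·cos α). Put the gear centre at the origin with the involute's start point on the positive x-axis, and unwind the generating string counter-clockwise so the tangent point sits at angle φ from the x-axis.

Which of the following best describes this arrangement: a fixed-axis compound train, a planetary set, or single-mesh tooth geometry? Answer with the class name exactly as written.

single-mesh tooth geometry

class = single-mesh tooth geometry [base-circle involute, m = 3.592, 16T]
classification: single-mesh tooth geometry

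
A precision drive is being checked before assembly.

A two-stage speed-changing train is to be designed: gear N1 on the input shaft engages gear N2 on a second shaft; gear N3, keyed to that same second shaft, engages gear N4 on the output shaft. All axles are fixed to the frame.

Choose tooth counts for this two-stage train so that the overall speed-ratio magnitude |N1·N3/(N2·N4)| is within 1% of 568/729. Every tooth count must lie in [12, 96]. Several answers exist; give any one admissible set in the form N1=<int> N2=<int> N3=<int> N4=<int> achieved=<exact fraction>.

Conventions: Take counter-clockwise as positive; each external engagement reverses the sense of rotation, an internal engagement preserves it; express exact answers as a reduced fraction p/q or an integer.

N1=16 N2=18 N3=71 N4=81 achieved=568/729

topology: fixed-axis compound train — 2 stages, target 568/729
target = 568/729 in lowest terms: an exact hit needs N1·N3 = k·568 and N2·N4 = k·729 for one integer k, every count in [12, 96]; additionally prefer no 1:1 stage (N1 ≠ N2, N3 ≠ N4)
k = 1: no 1:1-free in-range split of k·568 and k·729 into factor pairs; take k = 2
k = 2: N1·N3 = 1136 = 16·71, N2·N4 = 1458 = 18·81
achieved = 16·71/(18·81) = 568/729; |achieved − target| = 0 ≤ 142/18225 ✓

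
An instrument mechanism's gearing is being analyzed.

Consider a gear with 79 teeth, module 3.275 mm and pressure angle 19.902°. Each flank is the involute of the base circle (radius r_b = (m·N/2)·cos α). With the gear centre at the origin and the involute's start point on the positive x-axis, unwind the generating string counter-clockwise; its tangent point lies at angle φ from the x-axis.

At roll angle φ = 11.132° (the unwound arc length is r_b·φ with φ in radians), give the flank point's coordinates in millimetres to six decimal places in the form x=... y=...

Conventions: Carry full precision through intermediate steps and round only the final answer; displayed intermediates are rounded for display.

x=123.910670 y=0.296247

class = single-mesh tooth geometry [base-circle involute, m = 3.275, 79T]
pitch radius r_p = m·N/2 = 3.275·79/2 = 129.362500
base radius r_b = r_p·cos α = 129.362500·cos 19.902° = 121.636486
roll angle φ = 11.132° = 0.19429005 rad
x = r_b·(cos φ + φ·sin φ) = 123.910670
y = r_b·(sin φ − φ·cos φ) = 0.296247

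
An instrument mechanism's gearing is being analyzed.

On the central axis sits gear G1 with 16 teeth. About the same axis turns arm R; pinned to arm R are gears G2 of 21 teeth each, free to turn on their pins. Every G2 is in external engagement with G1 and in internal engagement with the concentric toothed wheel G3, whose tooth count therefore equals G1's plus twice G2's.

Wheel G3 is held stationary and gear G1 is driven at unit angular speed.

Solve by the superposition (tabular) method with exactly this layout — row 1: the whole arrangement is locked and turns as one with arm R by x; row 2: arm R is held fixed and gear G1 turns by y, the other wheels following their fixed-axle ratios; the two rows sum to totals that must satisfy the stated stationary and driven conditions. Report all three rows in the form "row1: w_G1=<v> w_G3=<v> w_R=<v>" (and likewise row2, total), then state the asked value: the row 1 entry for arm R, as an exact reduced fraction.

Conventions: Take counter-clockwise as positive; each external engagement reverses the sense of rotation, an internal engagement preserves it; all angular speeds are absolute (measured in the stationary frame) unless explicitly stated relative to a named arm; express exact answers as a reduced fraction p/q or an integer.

row1: w_G1=8/37 w_G3=8/37 w_R=8/37
row2: w_G1=29/37 w_G3=-8/37 w_R=0
total: w_G1=1 w_G3=0 w_R=8/37
asked value: 8/37

planetary set (16T centre, 21T on arm, 58T internal) — Willis relation
superposition row 1 [locked train]: every member turns x
row 2 (arm held, sun turns y): ω_ring = −(16/58)·y, ω_arm = 0
boundary: total ω_ring = x − (16/58)·y = 0 and total ω_sun = x + y = 1  ⇒  y = 29/37, x = 8/37
row 2 ring = −(16/58)·29/37 = -8/37
totals (row 1 + row 2): sun 8/37 + 29/37 = 1, ring 8/37 + (-8/37) = 0, arm 8/37 + 0 = 8/37
asked cell (row1, arm) = 8/37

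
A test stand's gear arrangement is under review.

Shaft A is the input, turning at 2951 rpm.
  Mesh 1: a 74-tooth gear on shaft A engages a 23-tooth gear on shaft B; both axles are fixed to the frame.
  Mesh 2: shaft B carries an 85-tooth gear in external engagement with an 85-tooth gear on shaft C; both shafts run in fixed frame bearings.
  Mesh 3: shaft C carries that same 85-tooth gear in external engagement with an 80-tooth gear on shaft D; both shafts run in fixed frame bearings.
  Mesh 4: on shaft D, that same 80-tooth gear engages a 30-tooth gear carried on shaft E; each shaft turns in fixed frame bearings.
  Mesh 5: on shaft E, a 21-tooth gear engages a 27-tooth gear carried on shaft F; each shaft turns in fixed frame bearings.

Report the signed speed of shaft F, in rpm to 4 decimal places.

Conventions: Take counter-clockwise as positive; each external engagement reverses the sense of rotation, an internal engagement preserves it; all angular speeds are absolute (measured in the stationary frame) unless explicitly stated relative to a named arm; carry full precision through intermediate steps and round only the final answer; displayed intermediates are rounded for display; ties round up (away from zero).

topology: fixed-axis compound train — 5 meshes, A→F
mesh 1 [74T→23T]: ω = 2951.0000×74/23 = 9494.5217 rpm, sense flips to −
mesh 2 [85T→85T]: ω = 9494.5217×85/85 = 9494.5217 rpm, sense flips to +
mesh 3 [85T→80T]: ω = 9494.5217×85/80 = 10087.9293 rpm, sense flips to −
mesh 4 [80T→30T]: ω = 10087.9293×80/30 = 26901.1449 rpm, sense flips to +
mesh 5 [21T→27T]: ω = 26901.1449×21/27 = 20923.1127 rpm, sense flips to −
signed output speed = -20923.1127 rpm

-20923.1127 rpm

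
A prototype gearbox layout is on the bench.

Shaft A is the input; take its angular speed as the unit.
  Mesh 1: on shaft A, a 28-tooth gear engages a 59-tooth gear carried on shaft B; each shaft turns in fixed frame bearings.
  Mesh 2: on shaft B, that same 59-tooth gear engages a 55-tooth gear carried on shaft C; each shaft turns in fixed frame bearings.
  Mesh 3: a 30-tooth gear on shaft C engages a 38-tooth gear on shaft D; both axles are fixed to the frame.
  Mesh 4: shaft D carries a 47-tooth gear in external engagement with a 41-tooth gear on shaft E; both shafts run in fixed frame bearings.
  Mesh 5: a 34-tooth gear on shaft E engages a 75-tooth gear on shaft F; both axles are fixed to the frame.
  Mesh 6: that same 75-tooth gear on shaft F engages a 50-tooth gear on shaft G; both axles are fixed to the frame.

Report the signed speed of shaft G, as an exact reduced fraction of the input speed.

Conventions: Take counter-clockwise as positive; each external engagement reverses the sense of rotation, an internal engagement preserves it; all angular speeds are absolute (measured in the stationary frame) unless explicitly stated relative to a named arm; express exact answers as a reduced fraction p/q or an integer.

67116/214225

6-mesh fixed-axis compound train (all bearings frame-fixed)
mesh 1 [28T→59T]: |ω|/ω_in = 1×28/59 = 28/59, sense flips to −
mesh 2 [59T→55T]: |ω|/ω_in = (28/59)×59/55 = 28/55, sense flips to +
mesh 3 [30T→38T]: |ω|/ω_in = (28/55)×30/38 = 84/209, sense flips to −
mesh 4 [47T→41T]: |ω|/ω_in = (84/209)×47/41 = 3948/8569, sense flips to +
mesh 5 [34T→75T]: |ω|/ω_in = (3948/8569)×34/75 = 44744/214225, sense flips to −
mesh 6 [75T→50T]: |ω|/ω_in = (44744/214225)×75/50 = 67116/214225, sense flips to +
signed output speed (× input speed) = 67116/214225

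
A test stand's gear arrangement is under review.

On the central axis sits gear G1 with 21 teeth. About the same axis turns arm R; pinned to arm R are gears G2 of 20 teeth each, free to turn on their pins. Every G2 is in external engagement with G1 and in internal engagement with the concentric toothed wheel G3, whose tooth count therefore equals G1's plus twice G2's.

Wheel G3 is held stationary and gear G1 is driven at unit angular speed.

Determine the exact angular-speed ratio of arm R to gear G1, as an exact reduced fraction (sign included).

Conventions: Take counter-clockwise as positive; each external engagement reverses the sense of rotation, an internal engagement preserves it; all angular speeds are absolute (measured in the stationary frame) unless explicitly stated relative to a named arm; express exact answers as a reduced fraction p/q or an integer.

21/82

recognized (axles ride arm R): planetary set, 21/20/61 teeth
ring teeth: 21 + 2·20 = 61
21(ω_sun−ω_arm) = −61(ω_ring−ω_arm),  ω_ring = 0, ω_sun = 1
21(1−ω_arm) = −61(0−ω_arm)  ⇒  82·ω_arm = 21  ⇒  ω_arm = 21/82
ω_out/ω_in = 21/82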